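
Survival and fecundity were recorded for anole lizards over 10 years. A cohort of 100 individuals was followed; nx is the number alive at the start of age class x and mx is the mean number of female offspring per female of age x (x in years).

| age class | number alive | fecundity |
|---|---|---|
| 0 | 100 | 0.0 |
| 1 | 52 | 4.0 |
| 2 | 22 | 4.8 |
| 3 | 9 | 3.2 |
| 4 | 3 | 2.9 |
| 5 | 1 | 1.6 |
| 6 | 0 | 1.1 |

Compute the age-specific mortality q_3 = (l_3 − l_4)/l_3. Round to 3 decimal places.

0.667

lx = nx/n0 = nx/100: 1, 0.52, 0.22, 0.09, 0.03, 0.01, 0
q_3 = (l_3 − l_4) / l_3 = (0.09 − 0.03) / 0.09
     = 0.06 / 0.09 = 0.666667… → 0.667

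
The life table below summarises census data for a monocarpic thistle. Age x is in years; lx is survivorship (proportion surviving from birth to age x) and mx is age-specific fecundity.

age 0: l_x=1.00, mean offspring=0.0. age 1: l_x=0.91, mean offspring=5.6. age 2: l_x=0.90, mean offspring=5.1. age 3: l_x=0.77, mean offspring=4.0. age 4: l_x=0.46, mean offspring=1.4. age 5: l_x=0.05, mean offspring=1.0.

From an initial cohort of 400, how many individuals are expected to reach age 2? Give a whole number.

360

Expected survivors = N0 · l_2 = 400 × 0.90 = 360 → 360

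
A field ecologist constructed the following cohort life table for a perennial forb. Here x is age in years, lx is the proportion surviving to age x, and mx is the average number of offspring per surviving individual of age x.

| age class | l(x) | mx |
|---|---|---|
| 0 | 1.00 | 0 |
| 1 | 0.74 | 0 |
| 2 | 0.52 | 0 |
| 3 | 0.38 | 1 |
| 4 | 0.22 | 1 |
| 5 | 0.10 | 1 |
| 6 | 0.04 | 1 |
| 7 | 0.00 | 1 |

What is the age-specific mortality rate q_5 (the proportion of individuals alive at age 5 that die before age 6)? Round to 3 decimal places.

q_5 = (l_5 − l_6) / l_5 = (0.1 − 0.04) / 0.1
     = 0.06 / 0.1 = 0.6 → 0.600

0.600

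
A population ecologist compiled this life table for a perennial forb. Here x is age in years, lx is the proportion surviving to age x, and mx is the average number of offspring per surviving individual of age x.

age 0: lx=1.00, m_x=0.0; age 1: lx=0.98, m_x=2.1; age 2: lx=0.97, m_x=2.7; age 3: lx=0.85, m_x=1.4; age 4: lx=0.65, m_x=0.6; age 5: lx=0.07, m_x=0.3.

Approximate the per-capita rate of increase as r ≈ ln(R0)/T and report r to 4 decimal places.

0.9204

R0 = Σ lx·mx = 0 + 2.058 + 2.619 + 1.19 + 0.39 + 0.021 = 6.278
Σ x·lx·mx = 12.531; T = 12.531/6.278 = 1.99602…
r ≈ ln(R0)/T = ln(6.278)/1.99602… = 0.920358… → 0.9204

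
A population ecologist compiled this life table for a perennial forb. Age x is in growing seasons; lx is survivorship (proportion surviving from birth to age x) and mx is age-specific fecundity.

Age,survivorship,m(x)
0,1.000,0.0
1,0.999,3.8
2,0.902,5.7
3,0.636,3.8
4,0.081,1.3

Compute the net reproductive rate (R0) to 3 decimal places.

lx·mx by age: 0, 3.7962, 5.1414, 2.4168, 0.1053
R0 = Σ lx·mx = 11.4597 → 11.460

11.460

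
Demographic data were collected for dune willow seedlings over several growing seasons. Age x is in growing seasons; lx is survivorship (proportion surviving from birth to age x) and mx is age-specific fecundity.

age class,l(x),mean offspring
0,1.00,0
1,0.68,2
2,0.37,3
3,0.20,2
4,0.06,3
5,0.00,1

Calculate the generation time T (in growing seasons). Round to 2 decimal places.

1.80

lx·mx: 0, 1.36, 1.11, 0.4, 0.18, 0 → R0 = 3.05
x·lx·mx: 0, 1.36, 2.22, 1.2, 0.72, 0 → Σ = 5.5
T = 5.5 / 3.05 = 1.803279… → 1.80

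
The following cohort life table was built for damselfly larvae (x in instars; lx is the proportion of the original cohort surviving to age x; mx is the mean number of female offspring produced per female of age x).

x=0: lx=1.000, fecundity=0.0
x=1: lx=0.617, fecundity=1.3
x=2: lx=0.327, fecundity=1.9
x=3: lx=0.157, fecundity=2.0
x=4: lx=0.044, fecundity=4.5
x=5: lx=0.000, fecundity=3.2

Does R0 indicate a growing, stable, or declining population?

growing

R0 = Σ lx·mx = 0 + 0.8021 + 0.6213 + 0.314 + 0.198 + 0 = 1.9354
R0 > 1, so the population is growing.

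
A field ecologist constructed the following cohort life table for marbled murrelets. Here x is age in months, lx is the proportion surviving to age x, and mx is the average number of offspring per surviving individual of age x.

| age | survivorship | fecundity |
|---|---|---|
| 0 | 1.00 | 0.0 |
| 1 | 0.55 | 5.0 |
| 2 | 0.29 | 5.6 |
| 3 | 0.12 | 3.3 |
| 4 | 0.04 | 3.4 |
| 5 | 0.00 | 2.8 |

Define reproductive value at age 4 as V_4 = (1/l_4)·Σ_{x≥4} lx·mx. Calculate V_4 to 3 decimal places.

lx·mx for x ≥ 4: 0.136, 0 → sum = 0.136
V_4 = 0.136 / l_4 = 0.136 / 0.04 = 3.4 → 3.400

3.400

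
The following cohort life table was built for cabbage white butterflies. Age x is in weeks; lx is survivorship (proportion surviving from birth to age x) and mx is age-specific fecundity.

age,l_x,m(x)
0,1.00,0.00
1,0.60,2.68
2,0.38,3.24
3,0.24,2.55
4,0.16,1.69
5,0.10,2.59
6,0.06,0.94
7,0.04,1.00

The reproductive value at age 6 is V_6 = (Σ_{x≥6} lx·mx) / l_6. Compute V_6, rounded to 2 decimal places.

lx·mx for x ≥ 6: 0.0564, 0.04 → sum = 0.0964
V_6 = 0.0964 / l_6 = 0.0964 / 0.06 = 1.606667… → 1.61

1.61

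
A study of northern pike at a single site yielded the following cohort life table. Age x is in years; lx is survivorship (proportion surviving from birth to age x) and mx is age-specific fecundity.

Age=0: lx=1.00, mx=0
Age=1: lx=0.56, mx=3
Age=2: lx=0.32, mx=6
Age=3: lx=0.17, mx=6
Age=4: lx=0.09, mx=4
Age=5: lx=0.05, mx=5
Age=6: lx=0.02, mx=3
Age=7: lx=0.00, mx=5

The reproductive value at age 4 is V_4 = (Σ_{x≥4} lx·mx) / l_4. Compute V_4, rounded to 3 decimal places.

lx·mx for x ≥ 4: 0.36, 0.25, 0.06, 0 → sum = 0.67
V_4 = 0.67 / l_4 = 0.67 / 0.09 = 7.444444… → 7.444

7.444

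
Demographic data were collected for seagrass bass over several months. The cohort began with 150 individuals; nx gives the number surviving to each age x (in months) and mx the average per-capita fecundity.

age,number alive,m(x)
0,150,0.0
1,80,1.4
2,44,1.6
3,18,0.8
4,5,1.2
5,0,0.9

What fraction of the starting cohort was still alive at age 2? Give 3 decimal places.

l_2 = n_2/n_0 = 44/150 = 0.293333… → 0.293

0.293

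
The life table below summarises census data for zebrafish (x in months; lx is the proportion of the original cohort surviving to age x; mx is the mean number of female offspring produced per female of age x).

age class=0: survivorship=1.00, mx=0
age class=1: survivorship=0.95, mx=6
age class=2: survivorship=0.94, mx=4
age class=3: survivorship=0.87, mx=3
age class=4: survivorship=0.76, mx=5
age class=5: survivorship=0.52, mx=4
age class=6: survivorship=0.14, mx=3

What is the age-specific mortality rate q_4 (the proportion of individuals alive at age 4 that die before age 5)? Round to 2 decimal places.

0.32

q_4 = (l_4 − l_5) / l_4 = (0.76 − 0.52) / 0.76
     = 0.24 / 0.76 = 0.315789… → 0.32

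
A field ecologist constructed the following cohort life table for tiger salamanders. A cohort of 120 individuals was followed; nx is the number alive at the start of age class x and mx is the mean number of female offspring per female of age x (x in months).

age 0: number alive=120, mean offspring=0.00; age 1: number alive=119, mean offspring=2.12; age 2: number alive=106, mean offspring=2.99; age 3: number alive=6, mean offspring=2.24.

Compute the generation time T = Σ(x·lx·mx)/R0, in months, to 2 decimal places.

lx = nx/n0 = nx/120: 1, 0.99167…, 0.88333…, 0.05
lx·mx: 0, 2.102333…, 2.641167…, 0.112 → R0 = 4.8555…
x·lx·mx: 0, 2.102333…, 5.282333…, 0.336 → Σ = 7.720667…
T = 7.720667… / 4.8555… = 1.590087… → 1.59

1.59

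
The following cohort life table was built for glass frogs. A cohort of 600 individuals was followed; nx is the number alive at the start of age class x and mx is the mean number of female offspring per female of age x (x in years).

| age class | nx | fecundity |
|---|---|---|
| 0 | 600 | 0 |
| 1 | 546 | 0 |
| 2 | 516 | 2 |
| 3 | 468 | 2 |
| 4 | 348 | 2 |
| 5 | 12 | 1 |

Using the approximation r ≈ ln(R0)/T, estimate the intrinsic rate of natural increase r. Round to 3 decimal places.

0.519

lx = nx/n0 = nx/600: 1, 0.91, 0.86, 0.78, 0.58, 0.02
R0 = Σ lx·mx = 0 + 0 + 1.72 + 1.56 + 1.16 + 0.02 = 4.46
Σ x·lx·mx = 12.86; T = 12.86/4.46 = 2.88341…
r ≈ ln(R0)/T = ln(4.46)/2.88341… = 0.51854… → 0.519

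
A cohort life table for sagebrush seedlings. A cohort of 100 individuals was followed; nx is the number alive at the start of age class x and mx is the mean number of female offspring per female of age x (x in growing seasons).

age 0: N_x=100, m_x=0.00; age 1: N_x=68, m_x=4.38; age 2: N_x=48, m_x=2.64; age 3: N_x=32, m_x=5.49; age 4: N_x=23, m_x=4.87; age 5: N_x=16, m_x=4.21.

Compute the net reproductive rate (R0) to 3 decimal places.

lx = nx/n0 = nx/100: 1, 0.68, 0.48, 0.32, 0.23, 0.16
lx·mx by age: 0, 2.9784, 1.2672, 1.7568, 1.1201, 0.6736
R0 = Σ lx·mx = 7.7961 → 7.796

7.796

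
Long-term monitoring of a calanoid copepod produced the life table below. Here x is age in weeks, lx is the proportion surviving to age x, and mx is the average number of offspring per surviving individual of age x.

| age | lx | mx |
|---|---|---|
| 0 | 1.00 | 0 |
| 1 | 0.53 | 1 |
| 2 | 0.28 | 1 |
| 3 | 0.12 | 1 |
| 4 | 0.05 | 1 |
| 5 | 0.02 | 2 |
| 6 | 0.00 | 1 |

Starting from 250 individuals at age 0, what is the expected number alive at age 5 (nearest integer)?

5

Expected survivors = N0 · l_5 = 250 × 0.02 = 5 → 5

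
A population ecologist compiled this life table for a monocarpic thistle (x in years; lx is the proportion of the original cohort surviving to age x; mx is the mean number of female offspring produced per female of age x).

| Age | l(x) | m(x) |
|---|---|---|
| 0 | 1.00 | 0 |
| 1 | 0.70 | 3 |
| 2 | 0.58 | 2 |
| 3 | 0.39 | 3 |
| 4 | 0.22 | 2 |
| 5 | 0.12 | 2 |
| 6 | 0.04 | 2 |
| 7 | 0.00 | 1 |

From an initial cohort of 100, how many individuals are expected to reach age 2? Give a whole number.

58

Expected survivors = N0 · l_2 = 100 × 0.58 = 58 → 58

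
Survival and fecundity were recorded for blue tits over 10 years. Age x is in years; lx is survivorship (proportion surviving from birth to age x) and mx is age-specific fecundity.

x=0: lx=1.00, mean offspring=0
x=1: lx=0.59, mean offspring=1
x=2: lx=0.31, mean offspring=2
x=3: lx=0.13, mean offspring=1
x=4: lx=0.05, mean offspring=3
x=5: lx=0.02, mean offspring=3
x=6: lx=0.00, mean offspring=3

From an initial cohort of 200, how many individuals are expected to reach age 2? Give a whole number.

Expected survivors = N0 · l_2 = 200 × 0.31 = 62 → 62

62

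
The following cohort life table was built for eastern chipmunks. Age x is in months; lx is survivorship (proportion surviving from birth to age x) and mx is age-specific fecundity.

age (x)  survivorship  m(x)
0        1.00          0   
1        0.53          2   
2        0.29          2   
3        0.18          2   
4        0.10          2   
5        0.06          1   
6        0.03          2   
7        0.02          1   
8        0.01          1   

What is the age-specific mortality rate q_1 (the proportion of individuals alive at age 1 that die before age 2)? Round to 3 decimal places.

0.453

q_1 = (l_1 − l_2) / l_1 = (0.53 − 0.29) / 0.53
     = 0.24 / 0.53 = 0.45283… → 0.453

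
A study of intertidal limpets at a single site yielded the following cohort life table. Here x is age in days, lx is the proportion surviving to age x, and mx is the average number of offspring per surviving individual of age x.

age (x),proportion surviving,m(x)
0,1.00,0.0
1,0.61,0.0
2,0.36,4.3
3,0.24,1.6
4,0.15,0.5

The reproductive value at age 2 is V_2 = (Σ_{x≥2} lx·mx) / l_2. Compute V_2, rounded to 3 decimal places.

5.575

lx·mx for x ≥ 2: 1.548, 0.384, 0.075 → sum = 2.007
V_2 = 2.007 / l_2 = 2.007 / 0.36 = 5.575 → 5.575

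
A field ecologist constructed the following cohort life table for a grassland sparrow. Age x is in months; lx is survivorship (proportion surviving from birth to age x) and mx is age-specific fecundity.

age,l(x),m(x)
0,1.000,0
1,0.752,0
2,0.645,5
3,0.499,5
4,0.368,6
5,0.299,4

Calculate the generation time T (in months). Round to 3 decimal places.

lx·mx: 0, 0, 3.225, 2.495, 2.208, 1.196 → R0 = 9.124
x·lx·mx: 0, 0, 6.45, 7.485, 8.832, 5.98 → Σ = 28.747
T = 28.747 / 9.124 = 3.150701… → 3.151

3.151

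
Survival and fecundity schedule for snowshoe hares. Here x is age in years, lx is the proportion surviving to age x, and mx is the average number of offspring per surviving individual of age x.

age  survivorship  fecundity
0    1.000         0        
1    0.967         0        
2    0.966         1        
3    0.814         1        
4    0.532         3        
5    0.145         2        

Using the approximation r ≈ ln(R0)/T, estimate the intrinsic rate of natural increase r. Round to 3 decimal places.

0.390

R0 = Σ lx·mx = 0 + 0 + 0.966 + 0.814 + 1.596 + 0.29 = 3.666
Σ x·lx·mx = 12.208; T = 12.208/3.666 = 3.33006…
r ≈ ln(R0)/T = ln(3.666)/3.33006… = 0.39011… → 0.390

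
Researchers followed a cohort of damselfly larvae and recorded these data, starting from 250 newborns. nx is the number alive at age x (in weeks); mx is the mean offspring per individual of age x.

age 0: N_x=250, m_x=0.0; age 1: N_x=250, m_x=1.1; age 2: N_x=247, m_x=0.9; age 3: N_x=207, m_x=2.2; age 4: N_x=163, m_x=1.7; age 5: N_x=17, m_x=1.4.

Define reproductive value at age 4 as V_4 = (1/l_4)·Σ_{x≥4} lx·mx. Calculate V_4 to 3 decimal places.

lx = nx/n0 = nx/250: 1, 1, 0.988, 0.828, 0.652, 0.068
lx·mx for x ≥ 4: 1.1084, 0.0952 → sum = 1.2036
V_4 = 1.2036 / l_4 = 1.2036 / 0.652 = 1.846012… → 1.846

1.846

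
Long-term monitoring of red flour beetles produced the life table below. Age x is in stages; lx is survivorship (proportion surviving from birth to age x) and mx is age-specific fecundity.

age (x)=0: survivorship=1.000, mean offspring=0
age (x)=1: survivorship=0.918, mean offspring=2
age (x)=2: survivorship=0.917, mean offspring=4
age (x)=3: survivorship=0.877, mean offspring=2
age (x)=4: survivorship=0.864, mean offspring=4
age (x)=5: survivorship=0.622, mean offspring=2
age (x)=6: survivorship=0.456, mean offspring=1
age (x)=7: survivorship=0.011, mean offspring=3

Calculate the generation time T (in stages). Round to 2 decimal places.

lx·mx: 0, 1.836, 3.668, 1.754, 3.456, 1.244, 0.456, 0.033 → R0 = 12.447
x·lx·mx: 0, 1.836, 7.336, 5.262, 13.824, 6.22, 2.736, 0.231 → Σ = 37.445
T = 37.445 / 12.447 = 3.008355… → 3.01

3.01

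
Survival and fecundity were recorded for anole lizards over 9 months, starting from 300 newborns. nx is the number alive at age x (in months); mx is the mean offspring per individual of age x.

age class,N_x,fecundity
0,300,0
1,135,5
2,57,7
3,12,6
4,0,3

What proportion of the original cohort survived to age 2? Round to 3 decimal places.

0.190

l_2 = n_2/n_0 = 57/300 = 0.19 → 0.190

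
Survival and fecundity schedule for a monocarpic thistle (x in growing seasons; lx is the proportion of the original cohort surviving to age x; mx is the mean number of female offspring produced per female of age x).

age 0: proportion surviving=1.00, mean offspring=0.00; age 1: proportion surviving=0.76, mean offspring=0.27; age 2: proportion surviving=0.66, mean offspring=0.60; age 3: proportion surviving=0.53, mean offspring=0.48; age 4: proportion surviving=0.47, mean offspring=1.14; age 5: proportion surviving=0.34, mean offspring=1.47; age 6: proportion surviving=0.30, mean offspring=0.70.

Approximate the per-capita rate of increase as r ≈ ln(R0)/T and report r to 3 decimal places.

0.204

R0 = Σ lx·mx = 0 + 0.2052 + 0.396 + 0.2544 + 0.5358 + 0.4998 + 0.21 = 2.1012
Σ x·lx·mx = 7.6626; T = 7.6626/2.1012 = 3.64677…
r ≈ ln(R0)/T = ln(2.1012)/3.64677… = 0.20361… → 0.204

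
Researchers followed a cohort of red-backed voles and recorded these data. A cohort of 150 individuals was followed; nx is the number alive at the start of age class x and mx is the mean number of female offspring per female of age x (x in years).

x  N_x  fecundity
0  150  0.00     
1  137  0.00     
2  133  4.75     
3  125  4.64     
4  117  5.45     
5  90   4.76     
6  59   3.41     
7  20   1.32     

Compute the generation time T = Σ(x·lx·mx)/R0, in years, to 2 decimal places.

3.63

lx = nx/n0 = nx/150: 1, 0.91333…, 0.88667…, 0.83333…, 0.78, 0.6, 0.39333…, 0.13333…
lx·mx: 0, 0, 4.211667…, 3.866667…, 4.251, 2.856, 1.341267…, 0.176… → R0 = 16.7026…
x·lx·mx: 0, 0, 8.423333…, 11.6…, 17.004, 14.28, 8.0476…, 1.232… → Σ = 60.586933…
T = 60.586933… / 16.7026… = 3.627395… → 3.63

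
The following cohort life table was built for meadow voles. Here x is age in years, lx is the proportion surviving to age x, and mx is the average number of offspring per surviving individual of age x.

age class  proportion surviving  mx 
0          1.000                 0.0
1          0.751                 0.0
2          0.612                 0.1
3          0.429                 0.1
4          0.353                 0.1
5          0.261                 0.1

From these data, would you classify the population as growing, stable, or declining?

R0 = Σ lx·mx = 0 + 0 + 0.0612 + 0.0429 + 0.0353 + 0.0261 = 0.1655
R0 < 1, so the population is declining.

declining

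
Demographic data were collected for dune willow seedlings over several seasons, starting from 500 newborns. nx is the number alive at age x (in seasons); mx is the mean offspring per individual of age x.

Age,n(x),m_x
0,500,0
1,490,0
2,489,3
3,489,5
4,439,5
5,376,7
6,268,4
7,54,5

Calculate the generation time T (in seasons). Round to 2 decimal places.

lx = nx/n0 = nx/500: 1, 0.98, 0.978, 0.978, 0.878, 0.752, 0.536, 0.108
lx·mx: 0, 0, 2.934, 4.89, 4.39, 5.264, 2.144, 0.54 → R0 = 20.162
x·lx·mx: 0, 0, 5.868, 14.67, 17.56, 26.32, 12.864, 3.78 → Σ = 81.062
T = 81.062 / 20.162 = 4.020534… → 4.02

4.02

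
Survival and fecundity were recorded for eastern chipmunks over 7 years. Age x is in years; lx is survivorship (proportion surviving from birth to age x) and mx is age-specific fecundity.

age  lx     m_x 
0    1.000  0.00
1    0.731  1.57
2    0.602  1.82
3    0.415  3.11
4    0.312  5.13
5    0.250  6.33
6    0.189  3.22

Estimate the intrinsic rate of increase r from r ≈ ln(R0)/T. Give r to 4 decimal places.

0.5794

R0 = Σ lx·mx = 0 + 1.14767 + 1.09564 + 1.29065 + 1.60056 + 1.5825 + 0.60858 = 7.3256
Σ x·lx·mx = 25.17712; T = 25.17712/7.3256 = 3.43687…
r ≈ ln(R0)/T = ln(7.3256)/3.43687… = 0.579416… → 0.5794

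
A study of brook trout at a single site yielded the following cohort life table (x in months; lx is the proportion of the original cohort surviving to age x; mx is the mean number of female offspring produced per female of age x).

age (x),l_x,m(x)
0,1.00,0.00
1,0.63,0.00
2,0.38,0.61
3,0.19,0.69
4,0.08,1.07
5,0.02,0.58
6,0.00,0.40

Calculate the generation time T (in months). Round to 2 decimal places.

lx·mx: 0, 0, 0.2318, 0.1311, 0.0856, 0.0116, 0 → R0 = 0.4601
x·lx·mx: 0, 0, 0.4636, 0.3933, 0.3424, 0.058, 0 → Σ = 1.2573
T = 1.2573 / 0.4601 = 2.732667… → 2.73

2.73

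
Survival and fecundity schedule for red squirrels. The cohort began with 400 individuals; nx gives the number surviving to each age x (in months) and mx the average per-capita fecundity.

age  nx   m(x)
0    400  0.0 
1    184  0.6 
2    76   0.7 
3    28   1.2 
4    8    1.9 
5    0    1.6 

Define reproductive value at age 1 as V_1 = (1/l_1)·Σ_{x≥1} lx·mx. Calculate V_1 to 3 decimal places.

1.154

lx = nx/n0 = nx/400: 1, 0.46, 0.19, 0.07, 0.02, 0
lx·mx for x ≥ 1: 0.276, 0.133, 0.084, 0.038, 0 → sum = 0.531
V_1 = 0.531 / l_1 = 0.531 / 0.46 = 1.154348… → 1.154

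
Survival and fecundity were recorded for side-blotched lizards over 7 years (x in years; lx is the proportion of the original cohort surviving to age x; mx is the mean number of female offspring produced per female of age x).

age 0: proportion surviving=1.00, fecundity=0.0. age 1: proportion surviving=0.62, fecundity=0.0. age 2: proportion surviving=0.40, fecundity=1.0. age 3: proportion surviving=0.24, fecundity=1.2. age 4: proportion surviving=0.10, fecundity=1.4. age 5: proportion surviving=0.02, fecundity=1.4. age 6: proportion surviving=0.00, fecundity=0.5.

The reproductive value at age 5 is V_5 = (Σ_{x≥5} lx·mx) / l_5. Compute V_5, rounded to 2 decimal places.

1.40

lx·mx for x ≥ 5: 0.028, 0 → sum = 0.028
V_5 = 0.028 / l_5 = 0.028 / 0.02 = 1.4 → 1.40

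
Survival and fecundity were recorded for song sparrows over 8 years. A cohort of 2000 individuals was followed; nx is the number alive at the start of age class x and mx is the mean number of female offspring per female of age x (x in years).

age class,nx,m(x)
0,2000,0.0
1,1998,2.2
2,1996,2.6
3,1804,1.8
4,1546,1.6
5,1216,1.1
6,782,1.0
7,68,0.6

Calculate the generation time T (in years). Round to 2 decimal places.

2.64

lx = nx/n0 = nx/2000: 1, 0.999, 0.998, 0.902, 0.773, 0.608, 0.391, 0.034
lx·mx: 0, 2.1978, 2.5948, 1.6236, 1.2368, 0.6688, 0.391, 0.0204 → R0 = 8.7332
x·lx·mx: 0, 2.1978, 5.1896, 4.8708, 4.9472, 3.344, 2.346, 0.1428 → Σ = 23.0382
T = 23.0382 / 8.7332 = 2.638002… → 2.64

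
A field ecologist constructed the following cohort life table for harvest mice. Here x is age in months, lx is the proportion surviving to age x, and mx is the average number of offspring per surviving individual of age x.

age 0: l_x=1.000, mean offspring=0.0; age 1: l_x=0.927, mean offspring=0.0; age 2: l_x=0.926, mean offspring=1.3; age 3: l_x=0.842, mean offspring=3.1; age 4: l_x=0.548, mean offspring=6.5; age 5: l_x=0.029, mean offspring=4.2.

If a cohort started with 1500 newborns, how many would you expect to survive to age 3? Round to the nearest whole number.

Expected survivors = N0 · l_3 = 1500 × 0.842 = 1263 → 1263

1263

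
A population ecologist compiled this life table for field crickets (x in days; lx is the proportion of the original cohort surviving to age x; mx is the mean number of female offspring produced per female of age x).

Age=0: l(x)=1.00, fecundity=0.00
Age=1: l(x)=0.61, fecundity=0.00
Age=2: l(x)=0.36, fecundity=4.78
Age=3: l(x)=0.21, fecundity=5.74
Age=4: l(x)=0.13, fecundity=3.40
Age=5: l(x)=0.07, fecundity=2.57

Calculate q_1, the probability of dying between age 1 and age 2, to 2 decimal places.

q_1 = (l_1 − l_2) / l_1 = (0.61 − 0.36) / 0.61
     = 0.25 / 0.61 = 0.409836… → 0.41

0.41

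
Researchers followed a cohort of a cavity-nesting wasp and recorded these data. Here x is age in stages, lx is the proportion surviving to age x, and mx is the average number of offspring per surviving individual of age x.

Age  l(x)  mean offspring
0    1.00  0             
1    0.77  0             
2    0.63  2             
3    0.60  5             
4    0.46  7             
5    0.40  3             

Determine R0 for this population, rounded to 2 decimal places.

8.68

lx·mx by age: 0, 0, 1.26, 3, 3.22, 1.2
R0 = Σ lx·mx = 8.68 → 8.68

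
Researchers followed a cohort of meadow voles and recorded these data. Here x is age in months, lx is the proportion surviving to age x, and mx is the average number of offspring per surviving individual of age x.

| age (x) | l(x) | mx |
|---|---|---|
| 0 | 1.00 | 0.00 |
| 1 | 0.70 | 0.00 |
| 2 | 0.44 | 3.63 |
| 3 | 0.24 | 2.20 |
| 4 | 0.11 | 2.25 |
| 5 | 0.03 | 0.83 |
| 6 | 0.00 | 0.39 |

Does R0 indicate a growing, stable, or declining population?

growing

R0 = Σ lx·mx = 0 + 0 + 1.5972 + 0.528 + 0.2475 + 0.0249 + 0 = 2.3976
R0 > 1, so the population is growing.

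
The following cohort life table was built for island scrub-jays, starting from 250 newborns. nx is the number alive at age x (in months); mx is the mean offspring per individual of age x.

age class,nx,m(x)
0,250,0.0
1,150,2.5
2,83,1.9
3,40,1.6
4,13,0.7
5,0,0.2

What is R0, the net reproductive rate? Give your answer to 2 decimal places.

2.42

lx = nx/n0 = nx/250: 1, 0.6, 0.332, 0.16, 0.052, 0
lx·mx by age: 0, 1.5, 0.6308, 0.256, 0.0364, 0
R0 = Σ lx·mx = 2.4232 → 2.42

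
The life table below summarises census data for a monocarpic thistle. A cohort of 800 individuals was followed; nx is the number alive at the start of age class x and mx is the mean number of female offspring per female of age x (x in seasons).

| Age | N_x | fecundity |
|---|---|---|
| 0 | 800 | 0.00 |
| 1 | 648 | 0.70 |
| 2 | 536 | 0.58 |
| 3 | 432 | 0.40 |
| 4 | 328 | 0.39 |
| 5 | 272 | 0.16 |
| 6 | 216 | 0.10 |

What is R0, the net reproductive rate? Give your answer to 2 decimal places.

1.41

lx = nx/n0 = nx/800: 1, 0.81, 0.67, 0.54, 0.41, 0.34, 0.27
lx·mx by age: 0, 0.567, 0.3886, 0.216, 0.1599, 0.0544, 0.027
R0 = Σ lx·mx = 1.4129 → 1.41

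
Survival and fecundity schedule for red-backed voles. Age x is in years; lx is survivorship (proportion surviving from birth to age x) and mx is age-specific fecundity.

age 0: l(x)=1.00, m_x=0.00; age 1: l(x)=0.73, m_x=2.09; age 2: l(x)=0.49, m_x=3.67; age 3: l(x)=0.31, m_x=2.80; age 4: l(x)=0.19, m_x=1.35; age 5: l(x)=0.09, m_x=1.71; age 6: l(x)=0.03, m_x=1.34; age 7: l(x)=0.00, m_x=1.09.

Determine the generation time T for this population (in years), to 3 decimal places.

2.103

lx·mx: 0, 1.5257, 1.7983, 0.868, 0.2565, 0.1539, 0.0402, 0 → R0 = 4.6426
x·lx·mx: 0, 1.5257, 3.5966, 2.604, 1.026, 0.7695, 0.2412, 0 → Σ = 9.763
T = 9.763 / 4.6426 = 2.102916… → 2.103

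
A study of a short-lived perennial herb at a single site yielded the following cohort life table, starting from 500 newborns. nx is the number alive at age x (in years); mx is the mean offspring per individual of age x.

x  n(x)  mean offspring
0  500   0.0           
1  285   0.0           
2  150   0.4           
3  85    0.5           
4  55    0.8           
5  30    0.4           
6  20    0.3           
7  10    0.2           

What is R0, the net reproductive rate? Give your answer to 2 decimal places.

0.33

lx = nx/n0 = nx/500: 1, 0.57, 0.3, 0.17, 0.11, 0.06, 0.04, 0.02
lx·mx by age: 0, 0, 0.12, 0.085, 0.088, 0.024, 0.012, 0.004
R0 = Σ lx·mx = 0.333 → 0.33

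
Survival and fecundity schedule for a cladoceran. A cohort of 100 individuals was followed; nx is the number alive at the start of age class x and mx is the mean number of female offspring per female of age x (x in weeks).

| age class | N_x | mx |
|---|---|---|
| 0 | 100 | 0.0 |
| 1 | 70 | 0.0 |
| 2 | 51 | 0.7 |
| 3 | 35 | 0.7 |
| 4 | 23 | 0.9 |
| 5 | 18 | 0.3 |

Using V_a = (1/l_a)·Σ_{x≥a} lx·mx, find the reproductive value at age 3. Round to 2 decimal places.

lx = nx/n0 = nx/100: 1, 0.7, 0.51, 0.35, 0.23, 0.18
lx·mx for x ≥ 3: 0.245, 0.207, 0.054 → sum = 0.506
V_3 = 0.506 / l_3 = 0.506 / 0.35 = 1.445714… → 1.45

1.45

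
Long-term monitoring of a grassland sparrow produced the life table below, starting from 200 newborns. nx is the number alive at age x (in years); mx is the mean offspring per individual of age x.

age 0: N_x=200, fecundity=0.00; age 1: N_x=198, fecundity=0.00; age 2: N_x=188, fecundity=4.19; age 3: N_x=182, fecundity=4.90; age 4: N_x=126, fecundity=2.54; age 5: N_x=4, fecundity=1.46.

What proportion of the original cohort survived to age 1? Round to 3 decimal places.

l_1 = n_1/n_0 = 198/200 = 0.99 → 0.990

0.990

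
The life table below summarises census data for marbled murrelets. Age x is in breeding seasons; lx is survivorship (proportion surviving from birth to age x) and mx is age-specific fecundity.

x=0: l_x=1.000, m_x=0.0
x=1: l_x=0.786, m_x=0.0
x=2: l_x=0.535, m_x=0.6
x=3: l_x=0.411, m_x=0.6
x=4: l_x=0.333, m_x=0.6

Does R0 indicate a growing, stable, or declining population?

R0 = Σ lx·mx = 0 + 0 + 0.321 + 0.2466 + 0.1998 = 0.7674
R0 < 1, so the population is declining.

declining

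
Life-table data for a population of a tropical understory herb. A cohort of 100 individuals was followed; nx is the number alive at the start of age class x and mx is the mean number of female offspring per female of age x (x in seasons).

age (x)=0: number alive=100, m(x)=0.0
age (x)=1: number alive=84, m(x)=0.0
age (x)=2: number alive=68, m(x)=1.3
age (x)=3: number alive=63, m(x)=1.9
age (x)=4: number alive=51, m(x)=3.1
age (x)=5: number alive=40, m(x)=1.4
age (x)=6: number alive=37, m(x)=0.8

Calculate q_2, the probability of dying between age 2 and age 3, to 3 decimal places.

lx = nx/n0 = nx/100: 1, 0.84, 0.68, 0.63, 0.51, 0.4, 0.37
q_2 = (l_2 − l_3) / l_2 = (0.68 − 0.63) / 0.68
     = 0.05 / 0.68 = 0.073529… → 0.074

0.074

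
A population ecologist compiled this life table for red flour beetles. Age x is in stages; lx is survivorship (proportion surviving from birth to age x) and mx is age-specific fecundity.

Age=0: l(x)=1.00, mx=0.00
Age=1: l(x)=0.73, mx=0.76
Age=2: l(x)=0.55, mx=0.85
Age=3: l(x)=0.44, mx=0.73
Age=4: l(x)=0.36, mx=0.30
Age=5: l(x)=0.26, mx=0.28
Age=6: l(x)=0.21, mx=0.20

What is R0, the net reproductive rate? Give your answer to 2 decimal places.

1.57

lx·mx by age: 0, 0.5548, 0.4675, 0.3212, 0.108, 0.0728, 0.042
R0 = Σ lx·mx = 1.5663 → 1.57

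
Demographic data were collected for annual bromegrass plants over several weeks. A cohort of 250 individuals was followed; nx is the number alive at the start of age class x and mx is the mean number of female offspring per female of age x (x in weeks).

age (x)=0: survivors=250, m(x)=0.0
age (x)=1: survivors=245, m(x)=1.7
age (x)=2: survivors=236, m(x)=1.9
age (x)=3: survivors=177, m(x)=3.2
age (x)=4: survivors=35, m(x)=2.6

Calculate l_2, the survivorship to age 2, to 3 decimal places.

0.944

l_2 = n_2/n_0 = 236/250 = 0.944 → 0.944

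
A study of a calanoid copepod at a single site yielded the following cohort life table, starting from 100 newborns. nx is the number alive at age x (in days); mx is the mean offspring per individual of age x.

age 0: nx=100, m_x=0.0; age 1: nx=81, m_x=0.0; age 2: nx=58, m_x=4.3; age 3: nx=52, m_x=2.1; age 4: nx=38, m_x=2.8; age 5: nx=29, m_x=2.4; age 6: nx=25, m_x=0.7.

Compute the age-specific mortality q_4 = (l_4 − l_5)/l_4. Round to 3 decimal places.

lx = nx/n0 = nx/100: 1, 0.81, 0.58, 0.52, 0.38, 0.29, 0.25
q_4 = (l_4 − l_5) / l_4 = (0.38 − 0.29) / 0.38
     = 0.09 / 0.38 = 0.236842… → 0.237

0.237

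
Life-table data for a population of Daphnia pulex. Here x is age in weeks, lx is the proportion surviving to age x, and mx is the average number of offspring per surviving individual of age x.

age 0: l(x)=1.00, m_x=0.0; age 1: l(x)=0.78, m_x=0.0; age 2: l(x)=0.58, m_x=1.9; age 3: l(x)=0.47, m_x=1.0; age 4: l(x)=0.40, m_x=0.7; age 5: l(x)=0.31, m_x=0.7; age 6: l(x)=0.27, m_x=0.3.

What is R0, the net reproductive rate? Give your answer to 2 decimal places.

2.15

lx·mx by age: 0, 0, 1.102, 0.47, 0.28, 0.217, 0.081
R0 = Σ lx·mx = 2.15 → 2.15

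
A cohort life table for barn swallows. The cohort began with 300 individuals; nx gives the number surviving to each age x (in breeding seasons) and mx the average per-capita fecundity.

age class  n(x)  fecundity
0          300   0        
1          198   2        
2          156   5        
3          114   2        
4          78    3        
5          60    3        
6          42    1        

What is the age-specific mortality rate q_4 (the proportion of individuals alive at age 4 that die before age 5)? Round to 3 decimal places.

lx = nx/n0 = nx/300: 1, 0.66, 0.52, 0.38, 0.26, 0.2, 0.14
q_4 = (l_4 − l_5) / l_4 = (0.26 − 0.2) / 0.26
     = 0.06 / 0.26 = 0.230769… → 0.231

0.231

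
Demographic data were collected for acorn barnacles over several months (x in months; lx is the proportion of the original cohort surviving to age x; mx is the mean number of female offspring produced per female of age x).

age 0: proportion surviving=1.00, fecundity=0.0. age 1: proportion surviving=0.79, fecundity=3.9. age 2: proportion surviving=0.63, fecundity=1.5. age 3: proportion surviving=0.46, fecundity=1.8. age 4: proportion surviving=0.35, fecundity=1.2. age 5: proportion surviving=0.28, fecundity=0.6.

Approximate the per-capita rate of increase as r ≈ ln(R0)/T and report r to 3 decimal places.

0.924

R0 = Σ lx·mx = 0 + 3.081 + 0.945 + 0.828 + 0.42 + 0.168 = 5.442
Σ x·lx·mx = 9.975; T = 9.975/5.442 = 1.83297…
r ≈ ln(R0)/T = ln(5.442)/1.83297… = 0.92427… → 0.924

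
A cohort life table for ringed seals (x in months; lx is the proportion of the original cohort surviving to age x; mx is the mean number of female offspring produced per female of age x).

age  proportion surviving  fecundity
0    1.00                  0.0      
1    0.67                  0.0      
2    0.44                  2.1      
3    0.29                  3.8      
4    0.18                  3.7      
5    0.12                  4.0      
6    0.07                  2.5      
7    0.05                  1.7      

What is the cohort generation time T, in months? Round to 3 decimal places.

3.457

lx·mx: 0, 0, 0.924, 1.102, 0.666, 0.48, 0.175, 0.085 → R0 = 3.432
x·lx·mx: 0, 0, 1.848, 3.306, 2.664, 2.4, 1.05, 0.595 → Σ = 11.863
T = 11.863 / 3.432 = 3.456585… → 3.457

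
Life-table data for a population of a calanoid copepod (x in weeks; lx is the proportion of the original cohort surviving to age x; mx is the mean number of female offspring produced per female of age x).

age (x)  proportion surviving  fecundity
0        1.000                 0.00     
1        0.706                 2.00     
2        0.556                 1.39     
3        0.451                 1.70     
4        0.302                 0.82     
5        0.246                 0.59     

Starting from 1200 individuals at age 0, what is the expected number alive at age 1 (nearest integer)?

847

Expected survivors = N0 · l_1 = 1200 × 0.706 = 847.2 → 847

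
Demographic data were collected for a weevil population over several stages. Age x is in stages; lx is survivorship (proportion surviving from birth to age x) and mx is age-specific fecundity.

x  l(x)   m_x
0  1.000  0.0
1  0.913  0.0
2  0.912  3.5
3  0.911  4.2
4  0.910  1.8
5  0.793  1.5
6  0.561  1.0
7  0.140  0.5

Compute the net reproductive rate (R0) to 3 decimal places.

10.477

lx·mx by age: 0, 0, 3.192, 3.8262, 1.638, 1.1895, 0.561, 0.07
R0 = Σ lx·mx = 10.4767 → 10.477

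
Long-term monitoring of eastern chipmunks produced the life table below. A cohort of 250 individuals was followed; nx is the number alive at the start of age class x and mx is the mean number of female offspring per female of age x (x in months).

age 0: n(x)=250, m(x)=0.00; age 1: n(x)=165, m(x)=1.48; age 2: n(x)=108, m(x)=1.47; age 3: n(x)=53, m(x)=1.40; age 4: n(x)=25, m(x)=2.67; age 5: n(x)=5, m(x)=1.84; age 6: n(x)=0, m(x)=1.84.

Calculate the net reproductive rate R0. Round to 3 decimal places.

2.212

lx = nx/n0 = nx/250: 1, 0.66, 0.432, 0.212, 0.1, 0.02, 0
lx·mx by age: 0, 0.9768, 0.63504, 0.2968, 0.267, 0.0368, 0
R0 = Σ lx·mx = 2.21244 → 2.212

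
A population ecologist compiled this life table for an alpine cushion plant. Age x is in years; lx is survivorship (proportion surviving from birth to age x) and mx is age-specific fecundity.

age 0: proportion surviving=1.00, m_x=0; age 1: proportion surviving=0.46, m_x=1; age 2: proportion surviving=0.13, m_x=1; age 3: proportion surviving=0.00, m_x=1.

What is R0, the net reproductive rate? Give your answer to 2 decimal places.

0.59

lx·mx by age: 0, 0.46, 0.13, 0
R0 = Σ lx·mx = 0.59 → 0.59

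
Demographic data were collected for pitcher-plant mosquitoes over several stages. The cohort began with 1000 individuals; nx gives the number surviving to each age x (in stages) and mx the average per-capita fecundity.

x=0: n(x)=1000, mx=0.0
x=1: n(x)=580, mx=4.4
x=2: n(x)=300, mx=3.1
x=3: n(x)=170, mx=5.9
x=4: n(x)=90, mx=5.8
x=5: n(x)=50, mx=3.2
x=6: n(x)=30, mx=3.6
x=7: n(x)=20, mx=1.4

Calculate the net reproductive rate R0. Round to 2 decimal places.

lx = nx/n0 = nx/1000: 1, 0.58, 0.3, 0.17, 0.09, 0.05, 0.03, 0.02
lx·mx by age: 0, 2.552, 0.93, 1.003, 0.522, 0.16, 0.108, 0.028
R0 = Σ lx·mx = 5.303 → 5.30

5.30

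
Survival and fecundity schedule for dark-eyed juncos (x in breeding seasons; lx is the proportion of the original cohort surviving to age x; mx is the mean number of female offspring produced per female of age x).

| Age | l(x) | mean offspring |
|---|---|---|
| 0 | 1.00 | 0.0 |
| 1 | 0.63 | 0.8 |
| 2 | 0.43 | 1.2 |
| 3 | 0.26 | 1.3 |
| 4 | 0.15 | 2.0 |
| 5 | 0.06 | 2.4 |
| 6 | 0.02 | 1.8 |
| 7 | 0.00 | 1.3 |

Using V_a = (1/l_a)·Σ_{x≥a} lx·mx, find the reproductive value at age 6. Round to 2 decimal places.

lx·mx for x ≥ 6: 0.036, 0 → sum = 0.036
V_6 = 0.036 / l_6 = 0.036 / 0.02 = 1.8 → 1.80

1.80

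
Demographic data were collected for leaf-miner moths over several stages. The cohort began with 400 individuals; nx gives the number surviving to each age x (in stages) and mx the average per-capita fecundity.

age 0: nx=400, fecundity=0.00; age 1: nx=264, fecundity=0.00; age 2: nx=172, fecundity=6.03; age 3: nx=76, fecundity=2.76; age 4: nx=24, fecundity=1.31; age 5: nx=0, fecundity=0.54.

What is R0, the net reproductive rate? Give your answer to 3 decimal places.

lx = nx/n0 = nx/400: 1, 0.66, 0.43, 0.19, 0.06, 0
lx·mx by age: 0, 0, 2.5929, 0.5244, 0.0786, 0
R0 = Σ lx·mx = 3.1959 → 3.196

3.196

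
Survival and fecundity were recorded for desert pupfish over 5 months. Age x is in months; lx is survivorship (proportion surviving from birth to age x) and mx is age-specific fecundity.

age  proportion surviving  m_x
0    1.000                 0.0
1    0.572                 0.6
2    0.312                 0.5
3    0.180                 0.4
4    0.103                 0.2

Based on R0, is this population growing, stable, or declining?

declining

R0 = Σ lx·mx = 0 + 0.3432 + 0.156 + 0.072 + 0.0206 = 0.5918
R0 < 1, so the population is declining.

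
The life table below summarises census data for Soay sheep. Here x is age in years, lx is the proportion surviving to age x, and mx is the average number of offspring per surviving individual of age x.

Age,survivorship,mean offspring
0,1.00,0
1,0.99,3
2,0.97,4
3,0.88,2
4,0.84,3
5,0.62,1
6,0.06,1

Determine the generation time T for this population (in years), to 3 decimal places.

2.502

lx·mx: 0, 2.97, 3.88, 1.76, 2.52, 0.62, 0.06 → R0 = 11.81
x·lx·mx: 0, 2.97, 7.76, 5.28, 10.08, 3.1, 0.36 → Σ = 29.55
T = 29.55 / 11.81 = 2.502117… → 2.502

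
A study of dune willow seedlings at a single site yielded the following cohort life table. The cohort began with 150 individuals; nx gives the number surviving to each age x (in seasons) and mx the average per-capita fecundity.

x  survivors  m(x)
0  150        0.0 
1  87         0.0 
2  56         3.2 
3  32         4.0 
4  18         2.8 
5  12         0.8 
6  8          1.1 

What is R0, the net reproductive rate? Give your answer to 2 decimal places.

2.51

lx = nx/n0 = nx/150: 1, 0.58, 0.37333…, 0.21333…, 0.12, 0.08, 0.05333…
lx·mx by age: 0, 0, 1.194667…, 0.853333…, 0.336, 0.064, 0.058667…
R0 = Σ lx·mx = 2.506667… → 2.51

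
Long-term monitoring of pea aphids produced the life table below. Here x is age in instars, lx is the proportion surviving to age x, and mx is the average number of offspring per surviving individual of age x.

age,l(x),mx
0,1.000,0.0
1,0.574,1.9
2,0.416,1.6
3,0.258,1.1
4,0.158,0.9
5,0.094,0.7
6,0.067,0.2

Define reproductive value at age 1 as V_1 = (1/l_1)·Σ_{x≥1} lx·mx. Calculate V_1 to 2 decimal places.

lx·mx for x ≥ 1: 1.0906, 0.6656, 0.2838, 0.1422, 0.0658, 0.0134 → sum = 2.2614
V_1 = 2.2614 / l_1 = 2.2614 / 0.574 = 3.939721… → 3.94

3.94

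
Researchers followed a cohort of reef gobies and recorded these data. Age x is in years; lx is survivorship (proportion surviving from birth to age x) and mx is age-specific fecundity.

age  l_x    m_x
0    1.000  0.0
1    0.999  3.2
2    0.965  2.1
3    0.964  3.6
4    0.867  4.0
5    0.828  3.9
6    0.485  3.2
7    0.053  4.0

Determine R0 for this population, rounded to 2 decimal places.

lx·mx by age: 0, 3.1968, 2.0265, 3.4704, 3.468, 3.2292, 1.552, 0.212
R0 = Σ lx·mx = 17.1549 → 17.15

17.15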